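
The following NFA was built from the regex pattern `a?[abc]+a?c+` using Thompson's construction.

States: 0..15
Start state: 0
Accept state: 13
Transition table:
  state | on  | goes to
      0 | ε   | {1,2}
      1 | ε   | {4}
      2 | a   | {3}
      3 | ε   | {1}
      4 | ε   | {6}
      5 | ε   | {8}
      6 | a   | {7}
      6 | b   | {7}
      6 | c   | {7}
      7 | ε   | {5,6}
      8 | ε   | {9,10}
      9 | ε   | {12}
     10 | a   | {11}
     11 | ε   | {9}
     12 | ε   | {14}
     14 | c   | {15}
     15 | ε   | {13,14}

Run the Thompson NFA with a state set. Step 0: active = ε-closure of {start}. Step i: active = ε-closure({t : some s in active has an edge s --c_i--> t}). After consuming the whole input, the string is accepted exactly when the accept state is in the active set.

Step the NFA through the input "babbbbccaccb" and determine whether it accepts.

initial (ε-close {0}): {0,1,2,4,6}
'b' @ 1: {5,6,7,8,9,10,12,14}
'a' @ 2: {5,6,7,8,9,10,11,12,14}
'b' @ 3: {5,6,7,8,9,10,12,14}
'b' @ 4: {5,6,7,8,9,10,12,14}
'b' @ 5: {5,6,7,8,9,10,12,14}
'b' @ 6: {5,6,7,8,9,10,12,14}
'c' @ 7: {5,6,7,8,9,10,12,13,14,15}  (accept∈set)
'c' @ 8: {5,6,7,8,9,10,12,13,14,15}  (accept∈set)
'a' @ 9: {5,6,7,8,9,10,11,12,14}
'c' @ 10: {5,6,7,8,9,10,12,13,14,15}  (accept∈set)
'c' @ 11: {5,6,7,8,9,10,12,13,14,15}  (accept∈set)
'b' @ 12: {5,6,7,8,9,10,12,14}
after full input: {5,6,7,8,9,10,12,14}  (accept=13 not in)

Answer: REJECT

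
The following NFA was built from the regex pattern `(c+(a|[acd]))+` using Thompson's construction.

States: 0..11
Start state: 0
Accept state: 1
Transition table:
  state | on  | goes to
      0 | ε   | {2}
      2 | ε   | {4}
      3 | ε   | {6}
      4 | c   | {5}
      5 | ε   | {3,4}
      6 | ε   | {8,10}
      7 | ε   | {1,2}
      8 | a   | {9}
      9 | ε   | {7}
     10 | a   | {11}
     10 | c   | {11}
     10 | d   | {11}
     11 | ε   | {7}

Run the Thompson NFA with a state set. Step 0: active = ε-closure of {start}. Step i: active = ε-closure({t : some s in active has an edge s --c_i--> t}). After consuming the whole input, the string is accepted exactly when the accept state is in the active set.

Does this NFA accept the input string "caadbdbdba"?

Answer: REJECT

Trace:
initial (ε-close {0}): {0,2,4}
'c' @ 1: {3,4,5,6,8,10}
'a' @ 2: {1,2,4,7,9,11}  [accepting]
'a' @ 3: {}  — state set empty
rest 'dbdbdba' ignored (set empty)
end set {} — state 1 not in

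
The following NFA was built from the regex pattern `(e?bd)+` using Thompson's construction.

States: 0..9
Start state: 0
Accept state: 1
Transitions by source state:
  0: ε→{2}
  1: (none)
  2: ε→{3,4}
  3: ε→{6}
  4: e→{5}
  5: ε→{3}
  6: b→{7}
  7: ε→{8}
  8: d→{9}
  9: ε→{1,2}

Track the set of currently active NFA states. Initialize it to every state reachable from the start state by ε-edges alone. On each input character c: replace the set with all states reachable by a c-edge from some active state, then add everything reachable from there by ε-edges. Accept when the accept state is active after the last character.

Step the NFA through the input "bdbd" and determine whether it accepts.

initial (ε-close {0}): {0,2,3,4,6}
'b' @ 1: {7,8}
'd' @ 2: {1,2,3,4,6,9}  [accepting]
'b' @ 3: {7,8}
'd' @ 4: {1,2,3,4,6,9}  [accepting]
final: {1,2,3,4,6,9}; accept 1 in set

Answer: ACCEPT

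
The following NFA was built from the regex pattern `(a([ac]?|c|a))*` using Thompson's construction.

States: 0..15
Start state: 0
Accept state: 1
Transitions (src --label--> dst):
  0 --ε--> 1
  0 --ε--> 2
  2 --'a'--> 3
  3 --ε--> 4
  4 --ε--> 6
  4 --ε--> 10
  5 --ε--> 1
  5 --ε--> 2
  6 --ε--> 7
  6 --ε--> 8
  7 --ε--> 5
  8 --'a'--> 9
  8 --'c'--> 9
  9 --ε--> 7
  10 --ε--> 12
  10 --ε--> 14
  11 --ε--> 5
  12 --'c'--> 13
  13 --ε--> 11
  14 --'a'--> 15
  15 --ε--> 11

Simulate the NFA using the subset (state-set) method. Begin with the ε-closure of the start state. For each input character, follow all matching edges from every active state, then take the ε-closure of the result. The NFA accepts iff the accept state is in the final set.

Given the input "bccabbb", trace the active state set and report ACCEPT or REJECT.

S₀ = ε-closure({0}) = {0,1,2}
'b' @ 1: {}  — no active states
rest 'ccabbb' ignored (set empty)
end set {} — state 1 not in

Answer: REJECT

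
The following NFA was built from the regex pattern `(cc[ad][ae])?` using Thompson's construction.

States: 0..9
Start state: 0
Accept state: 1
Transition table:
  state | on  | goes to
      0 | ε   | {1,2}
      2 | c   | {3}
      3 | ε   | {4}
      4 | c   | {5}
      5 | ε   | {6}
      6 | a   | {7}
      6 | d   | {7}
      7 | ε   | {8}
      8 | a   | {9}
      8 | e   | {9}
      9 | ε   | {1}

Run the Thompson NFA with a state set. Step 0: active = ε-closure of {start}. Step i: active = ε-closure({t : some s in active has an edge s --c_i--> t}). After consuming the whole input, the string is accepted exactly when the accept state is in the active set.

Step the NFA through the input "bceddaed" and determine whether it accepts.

S₀ = ε-closure({0}) = {0,1,2}
'b' @ 1: {}  — dead — no transitions
rest 'ceddaed' ignored (set empty)
after full input: {}  (accept=1 not in)

Answer: REJECT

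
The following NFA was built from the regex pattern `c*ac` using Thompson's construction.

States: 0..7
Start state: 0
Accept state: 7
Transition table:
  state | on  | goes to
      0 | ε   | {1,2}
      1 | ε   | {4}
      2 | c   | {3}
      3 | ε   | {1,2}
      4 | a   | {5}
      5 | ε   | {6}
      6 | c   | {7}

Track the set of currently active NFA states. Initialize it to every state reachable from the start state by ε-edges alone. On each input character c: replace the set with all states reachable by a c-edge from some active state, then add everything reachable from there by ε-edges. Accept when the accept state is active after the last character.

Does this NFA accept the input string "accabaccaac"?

start: ε-closure({0}) = {0,1,2,4}
'a' @ 1: {5,6}
'c' @ 2: {7}  ✓accept
'c' @ 3: {}  — dead — no transitions
rest 'abaccaac' ignored (set empty)
end set {} — state 7 not in

Answer: REJECT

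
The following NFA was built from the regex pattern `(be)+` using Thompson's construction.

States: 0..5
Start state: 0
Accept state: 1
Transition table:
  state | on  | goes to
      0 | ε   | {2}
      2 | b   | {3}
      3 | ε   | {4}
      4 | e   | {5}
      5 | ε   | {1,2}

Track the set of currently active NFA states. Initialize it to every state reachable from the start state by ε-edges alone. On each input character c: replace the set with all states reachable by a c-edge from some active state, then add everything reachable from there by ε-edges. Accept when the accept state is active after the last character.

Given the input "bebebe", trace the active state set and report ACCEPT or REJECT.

initial (ε-close {0}): {0,2}
'b' @ 1: {3,4}
'e' @ 2: {1,2,5}  (accept∈set)
'b' @ 3: {3,4}
'e' @ 4: {1,2,5}  (accept∈set)
'b' @ 5: {3,4}
'e' @ 6: {1,2,5}  (accept∈set)
final: {1,2,5}; accept 1 in set

Answer: ACCEPT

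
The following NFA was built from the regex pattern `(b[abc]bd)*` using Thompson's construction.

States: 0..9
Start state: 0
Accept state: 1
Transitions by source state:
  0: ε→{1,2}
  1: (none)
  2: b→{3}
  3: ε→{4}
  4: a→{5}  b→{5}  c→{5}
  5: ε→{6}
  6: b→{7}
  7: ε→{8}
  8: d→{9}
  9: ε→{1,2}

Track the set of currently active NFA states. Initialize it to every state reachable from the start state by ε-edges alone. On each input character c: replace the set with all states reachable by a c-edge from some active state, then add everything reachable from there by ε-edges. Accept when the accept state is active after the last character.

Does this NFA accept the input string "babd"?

start: ε-closure({0}) = {0,1,2}
'b' @ 1: {3,4}
'a' @ 2: {5,6}
'b' @ 3: {7,8}
'd' @ 4: {1,2,9}  ✓accept
after full input: {1,2,9}  (accept=1 in)

Answer: ACCEPT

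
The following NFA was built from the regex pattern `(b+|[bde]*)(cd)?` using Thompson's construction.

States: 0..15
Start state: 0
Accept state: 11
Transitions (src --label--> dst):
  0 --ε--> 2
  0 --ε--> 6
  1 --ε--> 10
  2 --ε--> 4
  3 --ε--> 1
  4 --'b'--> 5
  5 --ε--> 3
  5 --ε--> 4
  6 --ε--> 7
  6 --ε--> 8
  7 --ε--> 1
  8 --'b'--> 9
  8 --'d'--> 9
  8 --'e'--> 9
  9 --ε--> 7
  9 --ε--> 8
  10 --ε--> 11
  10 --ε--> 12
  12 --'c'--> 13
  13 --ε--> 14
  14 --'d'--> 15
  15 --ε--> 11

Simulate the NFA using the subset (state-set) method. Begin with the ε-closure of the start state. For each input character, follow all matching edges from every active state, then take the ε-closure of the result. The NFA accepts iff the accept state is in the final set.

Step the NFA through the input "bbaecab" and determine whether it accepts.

initial (ε-close {0}): {0,1,2,4,6,7,8,10,11,12}
'b' @ 1: {1,3,4,5,7,8,9,10,11,12}  [accepting]
'b' @ 2: {1,3,4,5,7,8,9,10,11,12}  [accepting]
'a' @ 3: {}  — no active states
rest 'ecab' ignored (set empty)
final: {}; accept 11 not in set

Answer: REJECT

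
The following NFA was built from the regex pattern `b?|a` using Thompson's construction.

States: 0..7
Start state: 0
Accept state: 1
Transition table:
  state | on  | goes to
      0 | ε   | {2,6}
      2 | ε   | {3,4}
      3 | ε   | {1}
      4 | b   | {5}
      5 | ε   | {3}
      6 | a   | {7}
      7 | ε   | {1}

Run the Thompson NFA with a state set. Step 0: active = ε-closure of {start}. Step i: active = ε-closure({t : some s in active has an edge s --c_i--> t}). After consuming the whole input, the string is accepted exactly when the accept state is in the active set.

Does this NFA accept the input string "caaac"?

Answer: REJECT

Steps:
initial (ε-close {0}): {0,1,2,3,4,6}
'c' @ 1: {}  — state set empty
rest 'aaac' ignored (set empty)
final: {}; accept 1 not in set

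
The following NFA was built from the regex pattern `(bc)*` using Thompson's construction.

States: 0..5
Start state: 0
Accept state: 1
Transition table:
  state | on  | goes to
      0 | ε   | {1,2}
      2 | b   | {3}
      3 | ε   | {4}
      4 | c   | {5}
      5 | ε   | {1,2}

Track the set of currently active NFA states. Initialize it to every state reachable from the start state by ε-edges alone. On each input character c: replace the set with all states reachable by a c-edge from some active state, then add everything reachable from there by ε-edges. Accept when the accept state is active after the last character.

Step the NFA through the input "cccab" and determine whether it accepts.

initial (ε-close {0}): {0,1,2}
'c' @ 1: {}  — dead — no transitions
rest 'ccab' ignored (set empty)
final: {}; accept 1 not in set

Answer: REJECT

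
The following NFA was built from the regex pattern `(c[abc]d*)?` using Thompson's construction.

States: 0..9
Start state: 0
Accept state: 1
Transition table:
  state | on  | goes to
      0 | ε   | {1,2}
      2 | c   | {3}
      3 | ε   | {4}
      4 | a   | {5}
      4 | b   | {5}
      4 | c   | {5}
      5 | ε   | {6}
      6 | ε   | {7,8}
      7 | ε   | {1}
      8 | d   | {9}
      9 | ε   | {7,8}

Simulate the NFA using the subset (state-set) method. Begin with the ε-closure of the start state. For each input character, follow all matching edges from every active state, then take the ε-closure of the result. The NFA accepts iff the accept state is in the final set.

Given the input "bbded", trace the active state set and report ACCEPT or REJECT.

Answer: REJECT

Trace:
initial (ε-close {0}): {0,1,2}
'b' @ 1: {}  — state set empty
rest 'bded' ignored (set empty)
after full input: {}  (accept=1 not in)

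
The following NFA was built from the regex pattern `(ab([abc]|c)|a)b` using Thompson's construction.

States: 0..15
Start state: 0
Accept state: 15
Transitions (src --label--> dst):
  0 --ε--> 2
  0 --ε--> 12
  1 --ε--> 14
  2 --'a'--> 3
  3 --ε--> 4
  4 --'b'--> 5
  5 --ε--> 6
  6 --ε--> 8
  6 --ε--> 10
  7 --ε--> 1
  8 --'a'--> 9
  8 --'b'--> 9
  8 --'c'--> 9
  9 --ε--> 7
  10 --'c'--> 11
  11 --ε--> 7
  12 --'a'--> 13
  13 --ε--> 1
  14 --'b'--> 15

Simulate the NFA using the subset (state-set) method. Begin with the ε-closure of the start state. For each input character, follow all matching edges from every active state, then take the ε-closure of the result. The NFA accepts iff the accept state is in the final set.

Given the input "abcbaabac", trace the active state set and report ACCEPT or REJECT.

Answer: REJECT

Trace:
initial (ε-close {0}): {0,2,12}
'a' @ 1: {1,3,4,13,14}
'b' @ 2: {5,6,8,10,15}  ✓accept
'c' @ 3: {1,7,9,11,14}
'b' @ 4: {15}  ✓accept
'a' @ 5: {}  — state set empty
rest 'abac' ignored (set empty)
end set {} — state 15 not in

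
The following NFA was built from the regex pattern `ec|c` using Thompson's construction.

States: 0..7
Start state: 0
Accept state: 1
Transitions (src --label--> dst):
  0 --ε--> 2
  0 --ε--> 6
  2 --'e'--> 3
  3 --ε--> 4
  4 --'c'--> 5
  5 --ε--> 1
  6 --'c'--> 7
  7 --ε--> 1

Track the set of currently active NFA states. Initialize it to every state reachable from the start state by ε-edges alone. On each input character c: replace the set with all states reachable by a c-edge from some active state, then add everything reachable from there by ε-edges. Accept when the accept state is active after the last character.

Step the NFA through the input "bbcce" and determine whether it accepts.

Answer: REJECT

Derivation:
start: ε-closure({0}) = {0,2,6}
'b' @ 1: {}  — state set empty
rest 'bcce' ignored (set empty)
final: {}; accept 1 not in set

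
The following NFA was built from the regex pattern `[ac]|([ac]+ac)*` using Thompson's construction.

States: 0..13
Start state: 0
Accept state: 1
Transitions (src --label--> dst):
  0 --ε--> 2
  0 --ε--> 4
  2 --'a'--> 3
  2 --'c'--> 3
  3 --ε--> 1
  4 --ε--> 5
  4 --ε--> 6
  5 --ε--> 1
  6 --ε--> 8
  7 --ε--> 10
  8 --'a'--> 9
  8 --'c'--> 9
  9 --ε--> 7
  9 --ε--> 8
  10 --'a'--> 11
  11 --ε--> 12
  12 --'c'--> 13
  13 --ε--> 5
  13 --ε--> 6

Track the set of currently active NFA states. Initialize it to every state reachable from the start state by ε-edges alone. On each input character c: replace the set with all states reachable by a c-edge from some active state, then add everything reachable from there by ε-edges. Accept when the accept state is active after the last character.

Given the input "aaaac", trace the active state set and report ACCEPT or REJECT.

initial (ε-close {0}): {0,1,2,4,5,6,8}
'a' @ 1: {1,3,7,8,9,10}  ✓accept
'a' @ 2: {7,8,9,10,11,12}
'a' @ 3: {7,8,9,10,11,12}
'a' @ 4: {7,8,9,10,11,12}
'c' @ 5: {1,5,6,7,8,9,10,13}  ✓accept
end set {1,5,6,7,8,9,10,13} — state 1 in

Answer: ACCEPT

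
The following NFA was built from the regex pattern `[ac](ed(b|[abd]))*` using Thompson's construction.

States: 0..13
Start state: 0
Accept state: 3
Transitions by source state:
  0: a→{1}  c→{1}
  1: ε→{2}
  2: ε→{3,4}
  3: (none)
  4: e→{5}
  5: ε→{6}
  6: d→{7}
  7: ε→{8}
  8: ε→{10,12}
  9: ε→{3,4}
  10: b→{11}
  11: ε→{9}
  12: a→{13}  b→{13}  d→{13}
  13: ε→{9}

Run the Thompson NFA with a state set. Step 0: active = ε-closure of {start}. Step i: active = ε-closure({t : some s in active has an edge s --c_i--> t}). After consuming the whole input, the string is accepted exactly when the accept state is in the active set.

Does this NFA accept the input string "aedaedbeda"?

start: ε-closure({0}) = {0}
'a' @ 1: {1,2,3,4}  (accept∈set)
'e' @ 2: {5,6}
'd' @ 3: {7,8,10,12}
'a' @ 4: {3,4,9,13}  (accept∈set)
'e' @ 5: {5,6}
'd' @ 6: {7,8,10,12}
'b' @ 7: {3,4,9,11,13}  (accept∈set)
'e' @ 8: {5,6}
'd' @ 9: {7,8,10,12}
'a' @ 10: {3,4,9,13}  (accept∈set)
end set {3,4,9,13} — state 3 in

Answer: ACCEPT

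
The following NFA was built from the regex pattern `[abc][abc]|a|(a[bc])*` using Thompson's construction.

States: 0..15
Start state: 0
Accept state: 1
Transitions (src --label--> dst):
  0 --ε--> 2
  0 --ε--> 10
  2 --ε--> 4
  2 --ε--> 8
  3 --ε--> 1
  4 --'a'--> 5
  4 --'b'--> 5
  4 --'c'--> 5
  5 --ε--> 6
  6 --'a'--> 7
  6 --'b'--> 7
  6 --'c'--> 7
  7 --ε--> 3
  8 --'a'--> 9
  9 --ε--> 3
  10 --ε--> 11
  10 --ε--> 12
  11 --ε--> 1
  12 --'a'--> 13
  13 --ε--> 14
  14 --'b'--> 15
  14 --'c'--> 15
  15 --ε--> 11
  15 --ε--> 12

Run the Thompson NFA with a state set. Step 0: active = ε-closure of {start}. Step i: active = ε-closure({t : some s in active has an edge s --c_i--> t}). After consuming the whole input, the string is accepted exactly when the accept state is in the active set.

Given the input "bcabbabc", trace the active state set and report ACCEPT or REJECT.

Answer: REJECT

Steps:
start: ε-closure({0}) = {0,1,2,4,8,10,11,12}
'b' @ 1: {5,6}
'c' @ 2: {1,3,7}  [accepting]
'a' @ 3: {}  — no active states
rest 'bbabc' ignored (set empty)
end set {} — state 1 not in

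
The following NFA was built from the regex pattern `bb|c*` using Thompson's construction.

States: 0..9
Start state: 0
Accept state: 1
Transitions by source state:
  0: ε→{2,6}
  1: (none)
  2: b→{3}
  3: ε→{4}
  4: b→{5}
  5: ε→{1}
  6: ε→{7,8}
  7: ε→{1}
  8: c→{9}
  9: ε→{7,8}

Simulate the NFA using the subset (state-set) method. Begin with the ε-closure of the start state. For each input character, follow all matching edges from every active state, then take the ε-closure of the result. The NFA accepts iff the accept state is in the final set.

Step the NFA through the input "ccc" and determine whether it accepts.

Answer: ACCEPT

Steps:
S₀ = ε-closure({0}) = {0,1,2,6,7,8}
'c' @ 1: {1,7,8,9}  [accepting]
'c' @ 2: {1,7,8,9}  [accepting]
'c' @ 3: {1,7,8,9}  [accepting]
after full input: {1,7,8,9}  (accept=1 in)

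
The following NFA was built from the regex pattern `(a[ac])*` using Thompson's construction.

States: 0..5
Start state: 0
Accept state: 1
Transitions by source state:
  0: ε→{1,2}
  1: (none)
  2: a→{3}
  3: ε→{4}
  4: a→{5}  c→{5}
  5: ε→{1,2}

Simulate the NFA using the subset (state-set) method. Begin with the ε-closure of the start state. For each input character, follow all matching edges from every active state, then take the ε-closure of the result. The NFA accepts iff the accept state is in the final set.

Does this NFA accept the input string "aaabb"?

start: ε-closure({0}) = {0,1,2}
'a' @ 1: {3,4}
'a' @ 2: {1,2,5}  [accepting]
'a' @ 3: {3,4}
'b' @ 4: {}  — dead — no transitions
rest 'b' ignored (set empty)
end set {} — state 1 not in

Answer: REJECT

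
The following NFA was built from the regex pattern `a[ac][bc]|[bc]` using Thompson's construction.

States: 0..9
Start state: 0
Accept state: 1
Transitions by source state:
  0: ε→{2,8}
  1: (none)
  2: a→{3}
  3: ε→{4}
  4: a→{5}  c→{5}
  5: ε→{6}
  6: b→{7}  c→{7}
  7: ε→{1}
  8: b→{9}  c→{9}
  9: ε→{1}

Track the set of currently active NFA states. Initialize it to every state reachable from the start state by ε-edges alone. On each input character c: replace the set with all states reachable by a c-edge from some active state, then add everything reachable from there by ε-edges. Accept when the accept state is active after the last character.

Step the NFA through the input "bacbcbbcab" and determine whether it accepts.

Answer: REJECT

Trace:
initial (ε-close {0}): {0,2,8}
'b' @ 1: {1,9}  [accepting]
'a' @ 2: {}  — dead — no transitions
rest 'cbcbbcab' ignored (set empty)
after full input: {}  (accept=1 not in)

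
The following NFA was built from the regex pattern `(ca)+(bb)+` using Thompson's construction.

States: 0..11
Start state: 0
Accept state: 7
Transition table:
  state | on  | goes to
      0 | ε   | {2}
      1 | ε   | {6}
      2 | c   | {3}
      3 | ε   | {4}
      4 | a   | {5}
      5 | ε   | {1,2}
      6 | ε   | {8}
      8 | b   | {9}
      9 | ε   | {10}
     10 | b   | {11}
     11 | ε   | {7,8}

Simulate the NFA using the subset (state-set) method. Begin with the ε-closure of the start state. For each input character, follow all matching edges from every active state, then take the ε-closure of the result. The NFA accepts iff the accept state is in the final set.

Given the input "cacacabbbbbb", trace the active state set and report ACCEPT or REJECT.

start: ε-closure({0}) = {0,2}
'c' @ 1: {3,4}
'a' @ 2: {1,2,5,6,8}
'c' @ 3: {3,4}
'a' @ 4: {1,2,5,6,8}
'c' @ 5: {3,4}
'a' @ 6: {1,2,5,6,8}
'b' @ 7: {9,10}
'b' @ 8: {7,8,11}  (accept∈set)
'b' @ 9: {9,10}
'b' @ 10: {7,8,11}  (accept∈set)
'b' @ 11: {9,10}
'b' @ 12: {7,8,11}  (accept∈set)
end set {7,8,11} — state 7 in

Answer: ACCEPT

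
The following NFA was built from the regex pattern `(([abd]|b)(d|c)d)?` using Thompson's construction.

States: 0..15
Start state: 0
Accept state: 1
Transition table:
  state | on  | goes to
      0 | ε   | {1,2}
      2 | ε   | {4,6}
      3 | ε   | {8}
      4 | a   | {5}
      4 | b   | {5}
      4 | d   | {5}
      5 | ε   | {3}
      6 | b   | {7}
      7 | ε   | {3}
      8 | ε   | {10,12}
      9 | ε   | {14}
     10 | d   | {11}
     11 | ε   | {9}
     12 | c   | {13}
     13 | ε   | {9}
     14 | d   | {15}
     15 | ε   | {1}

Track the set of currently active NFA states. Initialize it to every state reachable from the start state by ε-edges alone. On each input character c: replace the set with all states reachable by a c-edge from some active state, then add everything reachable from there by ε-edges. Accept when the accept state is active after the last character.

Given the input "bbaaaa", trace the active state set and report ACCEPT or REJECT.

start: ε-closure({0}) = {0,1,2,4,6}
'b' @ 1: {3,5,7,8,10,12}
'b' @ 2: {}  — state set empty
rest 'aaaa' ignored (set empty)
final: {}; accept 1 not in set

Answer: REJECT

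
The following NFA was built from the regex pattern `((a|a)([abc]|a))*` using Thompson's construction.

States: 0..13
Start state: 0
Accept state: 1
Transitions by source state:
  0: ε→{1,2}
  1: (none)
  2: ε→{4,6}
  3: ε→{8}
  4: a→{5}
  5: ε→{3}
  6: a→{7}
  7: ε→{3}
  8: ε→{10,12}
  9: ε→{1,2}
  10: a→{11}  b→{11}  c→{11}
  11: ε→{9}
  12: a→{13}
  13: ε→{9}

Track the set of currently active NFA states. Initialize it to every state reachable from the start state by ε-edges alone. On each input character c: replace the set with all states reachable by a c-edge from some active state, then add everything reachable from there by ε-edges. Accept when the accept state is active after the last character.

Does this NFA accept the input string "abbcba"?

Answer: REJECT

Trace:
S₀ = ε-closure({0}) = {0,1,2,4,6}
'a' @ 1: {3,5,7,8,10,12}
'b' @ 2: {1,2,4,6,9,11}  [accepting]
'b' @ 3: {}  — state set empty
rest 'cba' ignored (set empty)
after full input: {}  (accept=1 not in)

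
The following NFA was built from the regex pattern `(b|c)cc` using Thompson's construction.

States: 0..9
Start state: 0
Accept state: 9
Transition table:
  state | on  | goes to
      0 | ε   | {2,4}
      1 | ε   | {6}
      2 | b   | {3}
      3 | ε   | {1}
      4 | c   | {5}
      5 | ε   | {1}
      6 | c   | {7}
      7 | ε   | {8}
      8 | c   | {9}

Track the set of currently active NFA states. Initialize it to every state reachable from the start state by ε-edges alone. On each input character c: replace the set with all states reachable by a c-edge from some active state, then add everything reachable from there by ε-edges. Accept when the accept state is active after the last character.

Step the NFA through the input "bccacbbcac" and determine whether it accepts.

Answer: REJECT

Steps:
initial (ε-close {0}): {0,2,4}
'b' @ 1: {1,3,6}
'c' @ 2: {7,8}
'c' @ 3: {9}  ✓accept
'a' @ 4: {}  — dead — no transitions
rest 'cbbcac' ignored (set empty)
after full input: {}  (accept=9 not in)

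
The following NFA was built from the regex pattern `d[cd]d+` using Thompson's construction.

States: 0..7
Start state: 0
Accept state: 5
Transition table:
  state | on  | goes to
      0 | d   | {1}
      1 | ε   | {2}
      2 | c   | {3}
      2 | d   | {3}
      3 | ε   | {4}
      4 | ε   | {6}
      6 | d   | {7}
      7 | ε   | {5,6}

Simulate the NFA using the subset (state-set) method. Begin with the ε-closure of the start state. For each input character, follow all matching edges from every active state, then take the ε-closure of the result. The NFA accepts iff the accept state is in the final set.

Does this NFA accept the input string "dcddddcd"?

Answer: REJECT

Derivation:
S₀ = ε-closure({0}) = {0}
'd' @ 1: {1,2}
'c' @ 2: {3,4,6}
'd' @ 3: {5,6,7}  ✓accept
'd' @ 4: {5,6,7}  ✓accept
'd' @ 5: {5,6,7}  ✓accept
'd' @ 6: {5,6,7}  ✓accept
'c' @ 7: {}  — no active states
rest 'd' ignored (set empty)
final: {}; accept 5 not in set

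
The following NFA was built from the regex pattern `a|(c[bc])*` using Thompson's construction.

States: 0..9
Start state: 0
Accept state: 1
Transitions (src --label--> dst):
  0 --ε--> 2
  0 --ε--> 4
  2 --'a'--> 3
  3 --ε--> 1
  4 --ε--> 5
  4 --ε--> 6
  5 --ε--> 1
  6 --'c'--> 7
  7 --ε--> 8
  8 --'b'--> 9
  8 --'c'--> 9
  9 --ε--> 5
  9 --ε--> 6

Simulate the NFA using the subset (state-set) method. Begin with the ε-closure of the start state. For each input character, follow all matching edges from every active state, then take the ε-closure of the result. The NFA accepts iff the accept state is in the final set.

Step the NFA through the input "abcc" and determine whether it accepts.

initial (ε-close {0}): {0,1,2,4,5,6}
'a' @ 1: {1,3}  (accept∈set)
'b' @ 2: {}  — no active states
rest 'cc' ignored (set empty)
final: {}; accept 1 not in set

Answer: REJECT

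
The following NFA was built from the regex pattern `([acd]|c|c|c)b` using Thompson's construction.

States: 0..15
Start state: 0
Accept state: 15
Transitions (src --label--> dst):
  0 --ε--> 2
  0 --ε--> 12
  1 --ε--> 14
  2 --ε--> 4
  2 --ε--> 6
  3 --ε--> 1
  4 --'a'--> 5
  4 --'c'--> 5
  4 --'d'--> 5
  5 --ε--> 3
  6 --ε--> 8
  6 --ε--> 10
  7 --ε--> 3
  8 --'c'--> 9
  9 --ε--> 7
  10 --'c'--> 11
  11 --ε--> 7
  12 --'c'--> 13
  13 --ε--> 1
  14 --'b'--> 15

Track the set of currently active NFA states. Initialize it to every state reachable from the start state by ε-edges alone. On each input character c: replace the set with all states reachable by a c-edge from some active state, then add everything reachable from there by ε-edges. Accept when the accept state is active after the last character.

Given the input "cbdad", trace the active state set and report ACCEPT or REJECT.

start: ε-closure({0}) = {0,2,4,6,8,10,12}
'c' @ 1: {1,3,5,7,9,11,13,14}
'b' @ 2: {15}  [accepting]
'd' @ 3: {}  — dead — no transitions
rest 'ad' ignored (set empty)
final: {}; accept 15 not in set

Answer: REJECT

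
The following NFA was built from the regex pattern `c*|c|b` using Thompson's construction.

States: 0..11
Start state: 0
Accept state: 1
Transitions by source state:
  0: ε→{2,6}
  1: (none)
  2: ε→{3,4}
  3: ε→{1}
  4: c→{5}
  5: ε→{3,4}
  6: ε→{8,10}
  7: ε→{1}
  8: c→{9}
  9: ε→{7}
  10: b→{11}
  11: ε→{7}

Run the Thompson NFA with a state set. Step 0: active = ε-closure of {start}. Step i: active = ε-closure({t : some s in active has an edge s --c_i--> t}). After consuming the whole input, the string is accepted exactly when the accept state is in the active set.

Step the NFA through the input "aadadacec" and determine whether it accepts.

start: ε-closure({0}) = {0,1,2,3,4,6,8,10}
'a' @ 1: {}  — dead — no transitions
rest 'adadacec' ignored (set empty)
after full input: {}  (accept=1 not in)

Answer: REJECT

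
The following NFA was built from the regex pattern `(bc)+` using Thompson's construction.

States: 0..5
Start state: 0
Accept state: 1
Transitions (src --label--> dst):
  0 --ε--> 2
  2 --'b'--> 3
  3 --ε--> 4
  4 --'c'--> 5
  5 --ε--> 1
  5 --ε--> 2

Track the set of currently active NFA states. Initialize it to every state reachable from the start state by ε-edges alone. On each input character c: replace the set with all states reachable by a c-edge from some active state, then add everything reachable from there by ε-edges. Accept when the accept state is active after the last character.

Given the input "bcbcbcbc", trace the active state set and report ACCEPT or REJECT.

initial (ε-close {0}): {0,2}
'b' @ 1: {3,4}
'c' @ 2: {1,2,5}  ✓accept
'b' @ 3: {3,4}
'c' @ 4: {1,2,5}  ✓accept
'b' @ 5: {3,4}
'c' @ 6: {1,2,5}  ✓accept
'b' @ 7: {3,4}
'c' @ 8: {1,2,5}  ✓accept
after full input: {1,2,5}  (accept=1 in)

Answer: ACCEPT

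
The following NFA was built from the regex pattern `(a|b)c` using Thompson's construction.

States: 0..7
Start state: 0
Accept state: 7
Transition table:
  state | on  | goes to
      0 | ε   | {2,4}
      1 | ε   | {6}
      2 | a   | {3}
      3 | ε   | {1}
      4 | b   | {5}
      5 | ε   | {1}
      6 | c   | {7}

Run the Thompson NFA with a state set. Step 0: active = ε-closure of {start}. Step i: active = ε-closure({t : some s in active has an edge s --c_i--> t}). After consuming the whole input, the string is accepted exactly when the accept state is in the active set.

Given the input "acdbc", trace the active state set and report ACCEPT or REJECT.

Answer: REJECT

Derivation:
start: ε-closure({0}) = {0,2,4}
'a' @ 1: {1,3,6}
'c' @ 2: {7}  ✓accept
'd' @ 3: {}  — dead — no transitions
rest 'bc' ignored (set empty)
end set {} — state 7 not in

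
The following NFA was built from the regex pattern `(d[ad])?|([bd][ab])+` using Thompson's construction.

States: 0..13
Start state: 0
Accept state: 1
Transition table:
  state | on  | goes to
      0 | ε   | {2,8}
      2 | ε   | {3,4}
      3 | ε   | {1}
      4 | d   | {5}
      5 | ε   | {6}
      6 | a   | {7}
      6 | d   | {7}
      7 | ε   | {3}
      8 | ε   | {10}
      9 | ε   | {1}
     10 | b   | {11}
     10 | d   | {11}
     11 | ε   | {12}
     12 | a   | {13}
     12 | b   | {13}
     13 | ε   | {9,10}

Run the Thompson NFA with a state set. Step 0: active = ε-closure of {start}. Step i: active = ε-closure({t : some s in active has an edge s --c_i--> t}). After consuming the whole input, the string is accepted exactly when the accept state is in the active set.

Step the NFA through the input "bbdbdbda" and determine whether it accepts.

Answer: ACCEPT

Trace:
initial (ε-close {0}): {0,1,2,3,4,8,10}
'b' @ 1: {11,12}
'b' @ 2: {1,9,10,13}  (accept∈set)
'd' @ 3: {11,12}
'b' @ 4: {1,9,10,13}  (accept∈set)
'd' @ 5: {11,12}
'b' @ 6: {1,9,10,13}  (accept∈set)
'd' @ 7: {11,12}
'a' @ 8: {1,9,10,13}  (accept∈set)
final: {1,9,10,13}; accept 1 in set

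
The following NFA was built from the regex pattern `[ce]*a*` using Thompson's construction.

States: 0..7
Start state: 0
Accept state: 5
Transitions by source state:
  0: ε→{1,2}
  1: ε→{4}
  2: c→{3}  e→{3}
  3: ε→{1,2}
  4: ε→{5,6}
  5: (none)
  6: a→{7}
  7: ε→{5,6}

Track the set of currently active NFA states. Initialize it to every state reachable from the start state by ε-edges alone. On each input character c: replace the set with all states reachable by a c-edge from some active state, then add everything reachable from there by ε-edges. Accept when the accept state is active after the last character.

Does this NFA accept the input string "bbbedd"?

start: ε-closure({0}) = {0,1,2,4,5,6}
'b' @ 1: {}  — state set empty
rest 'bbedd' ignored (set empty)
end set {} — state 5 not in

Answer: REJECT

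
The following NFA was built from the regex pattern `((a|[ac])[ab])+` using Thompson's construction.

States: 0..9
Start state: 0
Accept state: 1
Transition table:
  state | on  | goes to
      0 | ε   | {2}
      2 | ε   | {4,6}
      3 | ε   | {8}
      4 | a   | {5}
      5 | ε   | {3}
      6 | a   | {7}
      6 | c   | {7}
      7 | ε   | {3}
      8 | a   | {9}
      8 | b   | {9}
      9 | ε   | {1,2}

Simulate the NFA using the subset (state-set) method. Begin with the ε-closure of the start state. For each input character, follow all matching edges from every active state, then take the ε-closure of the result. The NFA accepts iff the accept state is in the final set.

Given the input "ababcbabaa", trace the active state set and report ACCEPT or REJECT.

Answer: ACCEPT

Trace:
S₀ = ε-closure({0}) = {0,2,4,6}
'a' @ 1: {3,5,7,8}
'b' @ 2: {1,2,4,6,9}  ✓accept
'a' @ 3: {3,5,7,8}
'b' @ 4: {1,2,4,6,9}  ✓accept
'c' @ 5: {3,7,8}
'b' @ 6: {1,2,4,6,9}  ✓accept
'a' @ 7: {3,5,7,8}
'b' @ 8: {1,2,4,6,9}  ✓accept
'a' @ 9: {3,5,7,8}
'a' @ 10: {1,2,4,6,9}  ✓accept
after full input: {1,2,4,6,9}  (accept=1 in)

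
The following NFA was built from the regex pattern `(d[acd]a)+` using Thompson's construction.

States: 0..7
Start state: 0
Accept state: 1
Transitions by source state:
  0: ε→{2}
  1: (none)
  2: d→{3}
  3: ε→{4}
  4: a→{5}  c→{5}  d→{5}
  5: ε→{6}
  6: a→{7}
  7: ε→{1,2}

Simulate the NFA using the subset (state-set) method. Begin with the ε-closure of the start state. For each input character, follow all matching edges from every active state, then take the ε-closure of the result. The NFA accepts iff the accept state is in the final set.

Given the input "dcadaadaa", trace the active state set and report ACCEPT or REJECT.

Answer: ACCEPT

Steps:
start: ε-closure({0}) = {0,2}
'd' @ 1: {3,4}
'c' @ 2: {5,6}
'a' @ 3: {1,2,7}  (accept∈set)
'd' @ 4: {3,4}
'a' @ 5: {5,6}
'a' @ 6: {1,2,7}  (accept∈set)
'd' @ 7: {3,4}
'a' @ 8: {5,6}
'a' @ 9: {1,2,7}  (accept∈set)
after full input: {1,2,7}  (accept=1 in)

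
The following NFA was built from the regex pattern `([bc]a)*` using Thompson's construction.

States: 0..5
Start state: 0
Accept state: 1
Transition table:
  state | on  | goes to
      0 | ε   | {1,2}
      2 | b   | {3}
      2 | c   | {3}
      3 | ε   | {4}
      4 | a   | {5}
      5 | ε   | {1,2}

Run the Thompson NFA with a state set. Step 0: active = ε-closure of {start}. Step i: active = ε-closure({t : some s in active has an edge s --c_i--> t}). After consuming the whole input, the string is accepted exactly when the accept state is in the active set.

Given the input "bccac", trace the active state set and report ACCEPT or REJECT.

start: ε-closure({0}) = {0,1,2}
'b' @ 1: {3,4}
'c' @ 2: {}  — dead — no transitions
rest 'cac' ignored (set empty)
after full input: {}  (accept=1 not in)

Answer: REJECT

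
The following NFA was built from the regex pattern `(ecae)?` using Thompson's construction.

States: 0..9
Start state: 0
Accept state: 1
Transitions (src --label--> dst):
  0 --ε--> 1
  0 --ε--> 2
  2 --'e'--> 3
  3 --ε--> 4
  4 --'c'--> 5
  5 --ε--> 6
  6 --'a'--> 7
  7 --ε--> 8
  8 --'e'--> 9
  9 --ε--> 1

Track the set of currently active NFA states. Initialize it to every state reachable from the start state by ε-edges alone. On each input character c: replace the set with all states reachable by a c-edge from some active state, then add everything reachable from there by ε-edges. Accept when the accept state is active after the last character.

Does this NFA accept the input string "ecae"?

Answer: ACCEPT

Derivation:
start: ε-closure({0}) = {0,1,2}
'e' @ 1: {3,4}
'c' @ 2: {5,6}
'a' @ 3: {7,8}
'e' @ 4: {1,9}  ✓accept
after full input: {1,9}  (accept=1 in)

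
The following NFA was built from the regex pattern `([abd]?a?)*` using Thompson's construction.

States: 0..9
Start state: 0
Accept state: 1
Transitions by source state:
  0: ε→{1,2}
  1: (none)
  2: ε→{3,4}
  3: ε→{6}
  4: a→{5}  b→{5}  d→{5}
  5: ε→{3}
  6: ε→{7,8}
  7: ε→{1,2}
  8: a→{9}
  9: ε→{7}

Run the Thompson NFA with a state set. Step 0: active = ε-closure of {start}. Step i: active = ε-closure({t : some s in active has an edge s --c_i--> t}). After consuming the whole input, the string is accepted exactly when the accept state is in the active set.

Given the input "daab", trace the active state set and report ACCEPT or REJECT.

Answer: ACCEPT

Trace:
initial (ε-close {0}): {0,1,2,3,4,6,7,8}
'd' @ 1: {1,2,3,4,5,6,7,8}  (accept∈set)
'a' @ 2: {1,2,3,4,5,6,7,8,9}  (accept∈set)
'a' @ 3: {1,2,3,4,5,6,7,8,9}  (accept∈set)
'b' @ 4: {1,2,3,4,5,6,7,8}  (accept∈set)
end set {1,2,3,4,5,6,7,8} — state 1 in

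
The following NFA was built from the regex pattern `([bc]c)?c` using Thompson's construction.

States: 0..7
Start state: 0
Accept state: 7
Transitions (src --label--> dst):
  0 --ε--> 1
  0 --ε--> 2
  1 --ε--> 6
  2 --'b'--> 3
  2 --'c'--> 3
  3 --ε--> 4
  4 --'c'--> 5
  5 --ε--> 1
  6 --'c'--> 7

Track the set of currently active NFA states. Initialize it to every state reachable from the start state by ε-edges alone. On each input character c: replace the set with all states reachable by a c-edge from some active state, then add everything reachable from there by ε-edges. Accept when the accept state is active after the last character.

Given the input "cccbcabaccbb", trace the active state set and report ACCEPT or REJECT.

Answer: REJECT

Steps:
S₀ = ε-closure({0}) = {0,1,2,6}
'c' @ 1: {3,4,7}  ✓accept
'c' @ 2: {1,5,6}
'c' @ 3: {7}  ✓accept
'b' @ 4: {}  — dead — no transitions
rest 'cabaccbb' ignored (set empty)
after full input: {}  (accept=7 not in)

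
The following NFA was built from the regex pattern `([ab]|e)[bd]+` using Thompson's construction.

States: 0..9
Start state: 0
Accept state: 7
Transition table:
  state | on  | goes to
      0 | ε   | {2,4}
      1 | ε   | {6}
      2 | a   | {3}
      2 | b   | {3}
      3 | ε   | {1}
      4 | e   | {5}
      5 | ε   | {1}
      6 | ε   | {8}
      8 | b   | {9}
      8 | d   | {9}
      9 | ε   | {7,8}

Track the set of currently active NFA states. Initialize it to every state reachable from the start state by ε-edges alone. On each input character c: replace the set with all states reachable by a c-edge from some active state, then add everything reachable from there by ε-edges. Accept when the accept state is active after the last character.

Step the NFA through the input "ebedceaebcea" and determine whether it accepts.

Answer: REJECT

Steps:
initial (ε-close {0}): {0,2,4}
'e' @ 1: {1,5,6,8}
'b' @ 2: {7,8,9}  (accept∈set)
'e' @ 3: {}  — no active states
rest 'dceaebcea' ignored (set empty)
end set {} — state 7 not in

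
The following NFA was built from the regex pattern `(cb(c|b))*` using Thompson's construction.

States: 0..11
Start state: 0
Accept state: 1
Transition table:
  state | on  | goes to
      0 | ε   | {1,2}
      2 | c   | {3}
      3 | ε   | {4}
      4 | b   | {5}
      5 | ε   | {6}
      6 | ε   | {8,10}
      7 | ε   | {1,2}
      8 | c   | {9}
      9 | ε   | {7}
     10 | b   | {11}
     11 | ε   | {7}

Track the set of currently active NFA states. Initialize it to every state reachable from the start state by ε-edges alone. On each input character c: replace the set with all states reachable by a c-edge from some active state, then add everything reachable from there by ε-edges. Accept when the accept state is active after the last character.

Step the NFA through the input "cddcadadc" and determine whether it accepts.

Answer: REJECT

Trace:
initial (ε-close {0}): {0,1,2}
'c' @ 1: {3,4}
'd' @ 2: {}  — no active states
rest 'dcadadc' ignored (set empty)
final: {}; accept 1 not in set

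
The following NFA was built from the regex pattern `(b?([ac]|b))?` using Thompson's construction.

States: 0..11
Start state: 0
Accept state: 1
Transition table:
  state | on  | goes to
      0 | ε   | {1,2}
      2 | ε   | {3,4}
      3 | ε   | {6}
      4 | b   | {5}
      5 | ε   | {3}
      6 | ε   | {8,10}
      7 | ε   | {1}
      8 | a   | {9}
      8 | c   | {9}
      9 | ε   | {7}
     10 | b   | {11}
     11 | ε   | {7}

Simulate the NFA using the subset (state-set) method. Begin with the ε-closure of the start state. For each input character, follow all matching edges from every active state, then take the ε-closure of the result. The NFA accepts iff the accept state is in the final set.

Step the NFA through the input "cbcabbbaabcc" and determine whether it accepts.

Answer: REJECT

Trace:
S₀ = ε-closure({0}) = {0,1,2,3,4,6,8,10}
'c' @ 1: {1,7,9}  ✓accept
'b' @ 2: {}  — dead — no transitions
rest 'cabbbaabcc' ignored (set empty)
final: {}; accept 1 not in set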